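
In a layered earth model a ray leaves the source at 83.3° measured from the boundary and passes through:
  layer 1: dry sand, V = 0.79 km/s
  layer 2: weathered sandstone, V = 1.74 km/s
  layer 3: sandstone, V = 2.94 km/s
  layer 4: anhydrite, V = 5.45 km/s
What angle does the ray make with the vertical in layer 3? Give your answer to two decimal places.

25.73°

From the normal: θ₁ = 90° − 83.3° = 6.7°.
Snell's law across each interface conserves sin θ / V, so sin θ_3 = V_3·sin θ₁/V₁.
sin θ_3 = 2.94 × sin 6.7° / 0.79 = 0.4342.
θ_3 = arcsin 0.4342 = 25.73°.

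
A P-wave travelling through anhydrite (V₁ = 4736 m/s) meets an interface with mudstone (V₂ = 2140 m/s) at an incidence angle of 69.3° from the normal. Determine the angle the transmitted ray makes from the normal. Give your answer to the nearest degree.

25°

Snell's law: sin θ₂ = (V₂/V₁)·sin θ₁ = (2140/4736)·sin 69.3° = 0.4227.
θ₂ = arcsin 0.4227 = 25.00° from the normal.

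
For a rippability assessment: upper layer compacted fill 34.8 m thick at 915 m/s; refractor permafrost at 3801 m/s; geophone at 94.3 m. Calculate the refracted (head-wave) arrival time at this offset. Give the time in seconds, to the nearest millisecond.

0.099 s

θ_c = arcsin(V₁/V₂) = arcsin(915/3801) = 13.93°, cos θ_c = 0.9706.
Intercept time tᵢ = 2h cos θ_c / V₁ = 2·34.8·0.9706/915 = 0.07383 s.
t = x/V₂ + tᵢ = 94.3/3801 + 0.07383 = 0.09864 s.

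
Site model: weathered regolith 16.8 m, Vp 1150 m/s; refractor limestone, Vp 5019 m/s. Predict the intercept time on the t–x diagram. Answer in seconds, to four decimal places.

0.0284 s

θ_c = arcsin(V₁/V₂) = arcsin(1150/5019) = 13.25°; cos θ_c = 0.9734.
tᵢ = 2h·cos θ_c / V₁ = 2·16.8·0.9734 / 1150 = 0.02844 s.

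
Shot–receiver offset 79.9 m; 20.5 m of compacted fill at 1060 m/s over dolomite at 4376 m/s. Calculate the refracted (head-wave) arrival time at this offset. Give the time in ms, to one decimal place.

t = x/V₂ + 2h·√(V₂²−V₁²)/(V₁V₂).
√(V₂²−V₁²) = √(4376²−1060²) = 4245.7 m/s; delay term = 2·20.5·4245.7/(1060·4376) = 0.03753 s.
t = 79.9/4376 + 0.03753 = 0.05579 s.

55.8 ms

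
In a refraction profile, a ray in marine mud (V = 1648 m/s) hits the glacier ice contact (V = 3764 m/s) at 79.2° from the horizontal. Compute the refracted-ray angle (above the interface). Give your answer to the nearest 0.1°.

64.7°

Convert to the normal: θ₁ = 90° − 79.2° = 10.8°.
Snell's law: sin θ₂ = (V₂/V₁)·sin θ₁ = (3764/1648)·sin 10.8° = 0.4280.
θ₂ = arcsin 0.4280 = 25.34° from the normal.
From the interface: 90° − 25.34° = 64.66°.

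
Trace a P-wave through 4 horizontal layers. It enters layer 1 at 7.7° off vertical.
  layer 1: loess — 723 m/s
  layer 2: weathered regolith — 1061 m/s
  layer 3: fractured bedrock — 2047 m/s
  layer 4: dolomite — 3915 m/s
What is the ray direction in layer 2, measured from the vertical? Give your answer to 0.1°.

11.3°

Ray parameter p = sin 7.7° / 723 = 1.8532e-04 s/m.
sin θ_2 = p·V_2 = 1.8532e-04 × 1061 = 0.1966.
θ_2 = 11.34° from the vertical.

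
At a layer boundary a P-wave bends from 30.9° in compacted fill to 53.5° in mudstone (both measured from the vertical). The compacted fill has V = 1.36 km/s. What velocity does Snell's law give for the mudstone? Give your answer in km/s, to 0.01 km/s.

2.13 km/s

Snell's law: sin 30.9°/V₁ = sin 53.5°/V₂.
V₂ = V₁·sin 53.5°/sin 30.9° = 1.36 × 1.5653 = 2.13 km/s.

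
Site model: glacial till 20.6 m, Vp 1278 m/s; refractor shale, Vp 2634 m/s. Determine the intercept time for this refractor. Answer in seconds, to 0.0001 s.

tᵢ = 2h·√(V₂²−V₁²)/(V₁V₂).
√(V₂²−V₁²) = √(2634²−1278²) = 2303.2 m/s.
tᵢ = 2·20.6·2303.2/(1278·2634) = 0.02819 s.

0.0282 s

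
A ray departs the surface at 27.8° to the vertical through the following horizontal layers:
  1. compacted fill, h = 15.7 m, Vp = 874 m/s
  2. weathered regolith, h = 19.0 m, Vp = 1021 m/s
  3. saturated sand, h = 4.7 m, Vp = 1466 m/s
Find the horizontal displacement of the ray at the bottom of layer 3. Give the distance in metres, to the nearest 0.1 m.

26.5 m

Apply Snell's law at each interface; in layer i the horizontal offset is hᵢ·tan θᵢ.
Layer 1: θ = 27.80°; offset = 15.7·tan 27.80° = 8.278 m.
Layer 2: sin θ = 1021·sin 27.8°/874 = 0.5448, θ = 33.01°; offset = 19.0·tan 33.01° = 12.345 m.
Layer 3: sin θ = 1466·sin 27.8°/874 = 0.7823, θ = 51.47°; offset = 4.7·tan 51.47° = 5.903 m.
Summing the layer offsets gives 26.525 m.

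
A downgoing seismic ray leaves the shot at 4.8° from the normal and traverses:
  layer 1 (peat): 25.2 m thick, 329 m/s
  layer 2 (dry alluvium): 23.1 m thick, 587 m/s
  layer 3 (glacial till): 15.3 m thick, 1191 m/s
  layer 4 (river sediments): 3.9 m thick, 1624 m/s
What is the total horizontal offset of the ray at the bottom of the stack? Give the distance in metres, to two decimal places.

p = sin θ₁/V₁ = sin 4.8°/329 = 2.5434e-04 s/m is conserved through the stack.
Layer 1: θ = 4.80°; offset = 25.2·tan 4.80° = 2.1161 m.
Layer 2: sin θ = p·587 = 0.1493 → θ = 8.59°; offset = 23.1·tan 8.59° = 3.4879 m.
Layer 3: sin θ = p·1191 = 0.3029 → θ = 17.63°; offset = 15.3·tan 17.63° = 4.8631 m.
Layer 4: sin θ = p·1624 = 0.4130 → θ = 24.40°; offset = 3.9·tan 24.40° = 1.7688 m.
Summing the layer offsets gives 12.2359 m.

12.24 m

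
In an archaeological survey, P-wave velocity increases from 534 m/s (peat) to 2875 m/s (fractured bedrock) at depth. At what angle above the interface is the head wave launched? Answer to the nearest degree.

79°

At critical incidence the refracted ray runs along the interface (θ₂ = 90°), so sin θ_c = V₁/V₂.
θ_c = arcsin(534/2875) = arcsin 0.1857 = 10.70°.
Measured from the interface: 90° − 10.70° = 79.30°.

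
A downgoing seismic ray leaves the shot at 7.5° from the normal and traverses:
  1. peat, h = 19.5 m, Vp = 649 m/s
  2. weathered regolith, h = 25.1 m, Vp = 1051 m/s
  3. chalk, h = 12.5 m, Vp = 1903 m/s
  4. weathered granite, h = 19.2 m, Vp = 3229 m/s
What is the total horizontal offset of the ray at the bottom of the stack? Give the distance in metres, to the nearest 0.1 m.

Ray parameter p = sin 7.5° / 649 m/s = 2.0112e-04 s/m.
Layer 1: θ = 7.50°; offset = 19.5·tan 7.50° = 2.567 m.
Layer 2: sin θ = p·1051 = 0.2114 → θ = 12.20°; offset = 25.1·tan 12.20° = 5.428 m.
Layer 3: sin θ = p·1903 = 0.3827 → θ = 22.50°; offset = 12.5·tan 22.50° = 5.178 m.
Layer 4: sin θ = p·3229 = 0.6494 → θ = 40.50°; offset = 19.2·tan 40.50° = 16.397 m.
Total horizontal offset = 29.571 m.

29.6 m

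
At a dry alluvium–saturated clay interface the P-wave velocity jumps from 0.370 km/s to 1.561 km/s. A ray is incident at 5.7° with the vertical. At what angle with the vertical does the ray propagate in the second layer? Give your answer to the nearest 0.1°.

24.8°

sin θ₁/V₁ = sin θ₂/V₂ ⇒ sin θ₂ = 1.561·sin 5.7°/0.370 = 1.561·0.0993/0.370 = 0.4190.
θ₂ = sin⁻¹(0.4190) = 24.77° (from vertical).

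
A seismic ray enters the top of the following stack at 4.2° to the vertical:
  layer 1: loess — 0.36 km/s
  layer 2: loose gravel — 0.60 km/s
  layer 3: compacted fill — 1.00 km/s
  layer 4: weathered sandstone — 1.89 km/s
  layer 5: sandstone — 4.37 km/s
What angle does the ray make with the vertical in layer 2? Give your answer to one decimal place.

Ray parameter p = sin 4.2° / 0.36 = 2.0344e-01 s/km.
sin θ_2 = p·V_2 = 2.0344e-01 × 0.60 = 0.1221.
θ_2 = 7.01° from the vertical.

7.0°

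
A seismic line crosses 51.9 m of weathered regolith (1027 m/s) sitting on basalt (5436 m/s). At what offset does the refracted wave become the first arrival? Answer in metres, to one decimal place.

θ_c = arcsin(1027/5436) = 10.89°, so cos θ_c = 0.9820 and tᵢ = 2h cos θ_c/V₁ = 0.0993 s.
At crossover x/V₁ = x/V₂ + tᵢ ⇒ x = tᵢ/(1/V₁ − 1/V₂) = 0.09925/(9.7371e-04 − 1.8396e-04) = 125.67 m.

125.7 m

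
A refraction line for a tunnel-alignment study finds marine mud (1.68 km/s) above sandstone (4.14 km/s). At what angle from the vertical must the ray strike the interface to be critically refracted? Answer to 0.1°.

23.9°

Critical incidence: sin θ_c = V₁/V₂ = 1.68/4.14 = 0.4058.
θ_c = arcsin 0.4058 = 23.94°.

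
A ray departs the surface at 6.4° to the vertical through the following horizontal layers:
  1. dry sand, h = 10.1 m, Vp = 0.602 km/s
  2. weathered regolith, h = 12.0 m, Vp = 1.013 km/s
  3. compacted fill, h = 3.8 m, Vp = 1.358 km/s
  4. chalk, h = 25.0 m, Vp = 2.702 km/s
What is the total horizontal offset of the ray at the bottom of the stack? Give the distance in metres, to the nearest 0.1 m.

18.9 m

Apply Snell's law at each interface; in layer i the horizontal offset is hᵢ·tan θᵢ.
Layer 1: θ = 6.40°; offset = 10.1·tan 6.40° = 1.133 m.
Layer 2: sin θ = 1.013·sin 6.4°/0.602 = 0.1876, θ = 10.81°; offset = 12.0·tan 10.81° = 2.292 m.
Layer 3: sin θ = 1.358·sin 6.4°/0.602 = 0.2515, θ = 14.56°; offset = 3.8·tan 14.56° = 0.987 m.
Layer 4: sin θ = 2.702·sin 6.4°/0.602 = 0.5003, θ = 30.02°; offset = 25.0·tan 30.02° = 14.446 m.
Summing the layer offsets gives 18.858 m.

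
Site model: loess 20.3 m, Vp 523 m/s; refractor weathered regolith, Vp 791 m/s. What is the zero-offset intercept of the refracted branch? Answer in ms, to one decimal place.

tᵢ = 2h·√(V₂²−V₁²)/(V₁V₂).
√(V₂²−V₁²) = √(791²−523²) = 593.4 m/s.
tᵢ = 2·20.3·593.4/(523·791) = 0.05824 s.

58.2 ms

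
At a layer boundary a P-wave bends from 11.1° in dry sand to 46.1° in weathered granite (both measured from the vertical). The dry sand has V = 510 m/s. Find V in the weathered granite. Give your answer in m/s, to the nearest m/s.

1909 m/s

sin 11.1° = 0.1925; sin 46.1° = 0.7206.
V₂ = V₁·(sin θ₂/sin θ₁) = 510·(0.7206/0.1925) = 1908.77 m/s.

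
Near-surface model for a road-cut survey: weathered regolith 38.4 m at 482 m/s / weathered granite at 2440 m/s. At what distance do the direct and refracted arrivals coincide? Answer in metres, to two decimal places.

θ_c = arcsin(482/2440) = 11.39°, so cos θ_c = 0.9803 and tᵢ = 2h cos θ_c/V₁ = 0.1562 s.
At crossover x/V₁ = x/V₂ + tᵢ ⇒ x = tᵢ/(1/V₁ − 1/V₂) = 0.15620/(2.0747e-03 − 4.0984e-04) = 93.82 m.

93.82 m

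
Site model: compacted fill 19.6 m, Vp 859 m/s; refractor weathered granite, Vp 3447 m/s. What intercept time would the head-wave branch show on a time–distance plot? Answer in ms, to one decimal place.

θ_c = arcsin(V₁/V₂) = arcsin(859/3447) = 14.43°; cos θ_c = 0.9685.
tᵢ = 2h·cos θ_c / V₁ = 2·19.6·0.9685 / 859 = 0.04419 s.

44.2 ms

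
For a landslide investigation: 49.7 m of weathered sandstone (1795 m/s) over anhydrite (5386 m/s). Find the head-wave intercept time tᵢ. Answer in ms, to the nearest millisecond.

θ_c = arcsin(V₁/V₂) = arcsin(1795/5386) = 19.47°; cos θ_c = 0.9428.
tᵢ = 2h·cos θ_c / V₁ = 2·49.7·0.9428 / 1795 = 0.05221 s.

52 ms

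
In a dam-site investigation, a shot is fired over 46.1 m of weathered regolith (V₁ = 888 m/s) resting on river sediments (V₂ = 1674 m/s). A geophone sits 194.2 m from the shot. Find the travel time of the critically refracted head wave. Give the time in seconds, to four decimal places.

t = x/V₂ + 2h·√(V₂²−V₁²)/(V₁V₂).
√(V₂²−V₁²) = √(1674²−888²) = 1419.1 m/s; delay term = 2·46.1·1419.1/(888·1674) = 0.08802 s.
t = 194.2/1674 + 0.08802 = 0.20403 s.

0.2040 s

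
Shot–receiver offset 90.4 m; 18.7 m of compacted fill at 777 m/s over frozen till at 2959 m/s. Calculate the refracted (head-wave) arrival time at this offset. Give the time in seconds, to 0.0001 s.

t = x/V₂ + 2h·√(V₂²−V₁²)/(V₁V₂).
√(V₂²−V₁²) = √(2959²−777²) = 2855.2 m/s; delay term = 2·18.7·2855.2/(777·2959) = 0.04644 s.
t = 90.4/2959 + 0.04644 = 0.07700 s.

0.0770 s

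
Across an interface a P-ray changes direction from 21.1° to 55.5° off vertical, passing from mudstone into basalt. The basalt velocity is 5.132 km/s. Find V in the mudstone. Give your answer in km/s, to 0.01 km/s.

sin 21.1° = 0.3600; sin 55.5° = 0.8241.
V₁ = V₂·(sin θ₁/sin θ₂) = 5.132·(0.3600/0.8241) = 2.24 km/s.

2.24 km/s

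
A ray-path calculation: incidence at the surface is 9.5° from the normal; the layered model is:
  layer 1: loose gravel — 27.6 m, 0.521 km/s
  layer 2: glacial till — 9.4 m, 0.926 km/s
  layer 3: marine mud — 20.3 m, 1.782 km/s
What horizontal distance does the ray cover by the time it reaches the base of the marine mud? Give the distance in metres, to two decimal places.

21.39 m

Apply Snell's law at each interface; in layer i the horizontal offset is hᵢ·tan θᵢ.
Layer 1: θ = 9.50°; offset = 27.6·tan 9.50° = 4.6187 m.
Layer 2: sin θ = 0.926·sin 9.5°/0.521 = 0.2933, θ = 17.06°; offset = 9.4·tan 17.06° = 2.8844 m.
Layer 3: sin θ = 1.782·sin 9.5°/0.521 = 0.5645, θ = 34.37°; offset = 20.3·tan 34.37° = 13.8835 m.
Total horizontal offset = 21.3866 m.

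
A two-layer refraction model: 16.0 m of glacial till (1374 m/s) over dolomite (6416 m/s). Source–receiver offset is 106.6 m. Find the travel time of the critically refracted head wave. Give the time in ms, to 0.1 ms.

39.4 ms

t = x/V₂ + 2h·√(V₂²−V₁²)/(V₁V₂).
√(V₂²−V₁²) = √(6416²−1374²) = 6267.2 m/s; delay term = 2·16.0·6267.2/(1374·6416) = 0.02275 s.
t = 106.6/6416 + 0.02275 = 0.03936 s.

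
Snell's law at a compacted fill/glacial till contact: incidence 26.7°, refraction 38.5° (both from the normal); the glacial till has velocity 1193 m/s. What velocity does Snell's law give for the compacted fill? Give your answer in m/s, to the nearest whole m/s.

Snell's law: sin 26.7°/V₁ = sin 38.5°/V₂.
V₁ = V₂·sin 26.7°/sin 38.5° = 1193 × 0.7218 = 861.08 m/s.

861 m/s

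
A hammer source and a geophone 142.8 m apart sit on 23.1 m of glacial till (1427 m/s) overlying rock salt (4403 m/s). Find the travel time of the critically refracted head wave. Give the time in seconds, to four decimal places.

0.0631 s

θ_c = arcsin(V₁/V₂) = arcsin(1427/4403) = 18.91°, cos θ_c = 0.9460.
Intercept time tᵢ = 2h cos θ_c / V₁ = 2·23.1·0.9460/1427 = 0.03063 s.
t = x/V₂ + tᵢ = 142.8/4403 + 0.03063 = 0.06306 s.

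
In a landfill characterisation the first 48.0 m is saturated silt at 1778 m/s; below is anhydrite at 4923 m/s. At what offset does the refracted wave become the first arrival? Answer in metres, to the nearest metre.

θ_c = arcsin(1778/4923) = 21.17°, so cos θ_c = 0.9325 and tᵢ = 2h cos θ_c/V₁ = 0.0503 s.
At crossover x/V₁ = x/V₂ + tᵢ ⇒ x = tᵢ/(1/V₁ − 1/V₂) = 0.05035/(5.6243e-04 − 2.0313e-04) = 140.13 m.

140 m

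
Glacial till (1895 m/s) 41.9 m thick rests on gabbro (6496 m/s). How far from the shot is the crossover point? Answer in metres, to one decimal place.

113.2 m

x_cross = 2h·√((V₂+V₁)/(V₂−V₁)).
(V₂+V₁)/(V₂−V₁) = (6496+1895)/(6496−1895) = 1.8237; √ = 1.3505.
x_cross = 2·41.9·1.3505 = 113.17 m.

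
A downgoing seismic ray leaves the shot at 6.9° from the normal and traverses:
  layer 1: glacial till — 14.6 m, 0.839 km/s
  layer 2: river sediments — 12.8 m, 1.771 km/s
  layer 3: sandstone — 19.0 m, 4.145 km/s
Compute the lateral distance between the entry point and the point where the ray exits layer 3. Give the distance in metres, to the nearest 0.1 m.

19.1 m

p = sin θ₁/V₁ = sin 6.9°/0.839 = 1.4319e-01 s/km is conserved through the stack.
Layer 1: θ = 6.90°; offset = 14.6·tan 6.90° = 1.767 m.
Layer 2: sin θ = p·1.771 = 0.2536 → θ = 14.69°; offset = 12.8·tan 14.69° = 3.356 m.
Layer 3: sin θ = p·4.145 = 0.5935 → θ = 36.41°; offset = 19.0·tan 36.41° = 14.012 m.
Summing the layer offsets gives 19.134 m.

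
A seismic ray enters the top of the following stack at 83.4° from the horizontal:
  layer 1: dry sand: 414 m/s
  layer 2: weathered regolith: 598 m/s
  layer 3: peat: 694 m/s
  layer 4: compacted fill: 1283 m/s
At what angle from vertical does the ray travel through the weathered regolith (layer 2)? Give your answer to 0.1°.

From the normal: θ₁ = 90° − 83.4° = 6.6°.
Ray parameter p = sin 6.6° / 414 = 2.7763e-04 s/m.
sin θ_2 = p·V_2 = 2.7763e-04 × 598 = 0.1660.
θ_2 = 9.56° from the vertical.

9.6°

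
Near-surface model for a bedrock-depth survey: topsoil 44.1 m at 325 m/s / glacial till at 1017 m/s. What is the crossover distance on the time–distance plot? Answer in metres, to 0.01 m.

θ_c = arcsin(325/1017) = 18.64°, so cos θ_c = 0.9476 and tᵢ = 2h cos θ_c/V₁ = 0.2572 s.
At crossover x/V₁ = x/V₂ + tᵢ ⇒ x = tᵢ/(1/V₁ − 1/V₂) = 0.25715/(3.0769e-03 − 9.8328e-04) = 122.83 m.

122.83 m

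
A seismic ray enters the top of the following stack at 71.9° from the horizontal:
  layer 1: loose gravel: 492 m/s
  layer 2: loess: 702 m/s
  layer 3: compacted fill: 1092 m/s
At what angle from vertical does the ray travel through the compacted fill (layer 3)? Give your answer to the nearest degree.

44°

From the normal: θ₁ = 90° − 71.9° = 18.1°.
Ray parameter p = sin 18.1° / 492 = 6.3146e-04 s/m.
sin θ_3 = p·V_3 = 6.3146e-04 × 1092 = 0.6896.
θ_3 = arcsin 0.6896 = 43.59°.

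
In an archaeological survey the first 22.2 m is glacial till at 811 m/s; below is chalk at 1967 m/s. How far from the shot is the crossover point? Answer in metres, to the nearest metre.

69 m

x_cross = 2h·√((V₂+V₁)/(V₂−V₁)).
(V₂+V₁)/(V₂−V₁) = (1967+811)/(1967−811) = 2.4031; √ = 1.5502.
x_cross = 2·22.2·1.5502 = 68.83 m.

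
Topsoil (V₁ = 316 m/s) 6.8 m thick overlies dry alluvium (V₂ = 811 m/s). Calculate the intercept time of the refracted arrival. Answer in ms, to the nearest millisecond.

40 ms

θ_c = arcsin(V₁/V₂) = arcsin(316/811) = 22.93°; cos θ_c = 0.9210.
tᵢ = 2h·cos θ_c / V₁ = 2·6.8·0.9210 / 316 = 0.03964 s.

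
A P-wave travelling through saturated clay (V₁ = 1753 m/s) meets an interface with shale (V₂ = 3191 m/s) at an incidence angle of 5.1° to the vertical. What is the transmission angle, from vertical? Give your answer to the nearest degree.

9°

Snell's law: sin θ₂ = (V₂/V₁)·sin θ₁ = (3191/1753)·sin 5.1° = 0.1618.
θ₂ = sin⁻¹(0.1618) = 9.31° (from vertical).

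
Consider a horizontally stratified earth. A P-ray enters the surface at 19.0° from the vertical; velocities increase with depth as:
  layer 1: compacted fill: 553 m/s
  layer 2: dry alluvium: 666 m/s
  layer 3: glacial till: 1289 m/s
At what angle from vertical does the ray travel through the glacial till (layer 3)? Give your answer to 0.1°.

Ray parameter p = sin 19.0° / 553 = 5.8873e-04 s/m.
sin θ_3 = p·V_3 = 5.8873e-04 × 1289 = 0.7589.
θ_3 = arcsin 0.7589 = 49.37°.

49.4°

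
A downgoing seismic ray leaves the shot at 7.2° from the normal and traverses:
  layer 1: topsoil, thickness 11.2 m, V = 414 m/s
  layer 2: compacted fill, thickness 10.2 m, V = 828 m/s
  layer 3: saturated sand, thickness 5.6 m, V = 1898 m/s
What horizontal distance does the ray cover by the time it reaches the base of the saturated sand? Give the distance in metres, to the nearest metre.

8 m

p = sin θ₁/V₁ = sin 7.2°/414 = 3.0274e-04 s/m is conserved through the stack.
Layer 1: θ = 7.20°; offset = 11.2·tan 7.20° = 1.415 m.
Layer 2: sin θ = p·828 = 0.2507 → θ = 14.52°; offset = 10.2·tan 14.52° = 2.641 m.
Layer 3: sin θ = p·1898 = 0.5746 → θ = 35.07°; offset = 5.6·tan 35.07° = 3.932 m.
Summing the layer offsets gives 7.988 m.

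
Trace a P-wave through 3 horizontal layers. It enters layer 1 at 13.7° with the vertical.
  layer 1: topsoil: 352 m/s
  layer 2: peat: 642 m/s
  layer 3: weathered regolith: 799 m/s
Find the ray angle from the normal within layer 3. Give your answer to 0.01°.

Ray parameter p = sin 13.7° / 352 = 6.7284e-04 s/m.
sin θ_3 = p·V_3 = 6.7284e-04 × 799 = 0.5376.
θ_3 = arcsin 0.5376 = 32.52°.

32.52°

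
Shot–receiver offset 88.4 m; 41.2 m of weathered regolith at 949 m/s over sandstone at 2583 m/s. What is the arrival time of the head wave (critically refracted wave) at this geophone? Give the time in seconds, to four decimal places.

θ_c = arcsin(V₁/V₂) = arcsin(949/2583) = 21.56°, cos θ_c = 0.9301.
Intercept time tᵢ = 2h cos θ_c / V₁ = 2·41.2·0.9301/949 = 0.08076 s.
t = x/V₂ + tᵢ = 88.4/2583 + 0.08076 = 0.11498 s.

0.1150 s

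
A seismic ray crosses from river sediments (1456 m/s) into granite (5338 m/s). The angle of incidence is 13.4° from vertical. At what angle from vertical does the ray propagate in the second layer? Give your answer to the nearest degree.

58°

Snell's law: sin θ₂ = (V₂/V₁)·sin θ₁ = (5338/1456)·sin 13.4° = 0.8496.
θ₂ = arcsin 0.8496 = 58.17° from the normal.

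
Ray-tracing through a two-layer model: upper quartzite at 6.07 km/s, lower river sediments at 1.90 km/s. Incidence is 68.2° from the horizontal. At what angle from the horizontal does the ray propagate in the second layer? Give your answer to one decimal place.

Convert to the normal: θ₁ = 90° − 68.2° = 21.8°.
Snell's law: sin θ₂ = (V₂/V₁)·sin θ₁ = (1.90/6.07)·sin 21.8° = 0.1162.
θ₂ = sin⁻¹(0.1162) = 6.68° (from vertical).
From the interface: 90° − 6.68° = 83.32°.

83.3°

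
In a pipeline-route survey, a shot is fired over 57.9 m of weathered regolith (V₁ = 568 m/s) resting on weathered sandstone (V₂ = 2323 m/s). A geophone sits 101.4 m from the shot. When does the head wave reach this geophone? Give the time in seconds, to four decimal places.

0.2413 s

θ_c = arcsin(V₁/V₂) = arcsin(568/2323) = 14.15°, cos θ_c = 0.9696.
Intercept time tᵢ = 2h cos θ_c / V₁ = 2·57.9·0.9696/568 = 0.19768 s.
t = x/V₂ + tᵢ = 101.4/2323 + 0.19768 = 0.24134 s.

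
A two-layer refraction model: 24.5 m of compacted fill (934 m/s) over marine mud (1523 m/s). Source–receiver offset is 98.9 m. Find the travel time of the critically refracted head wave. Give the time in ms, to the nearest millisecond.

θ_c = arcsin(V₁/V₂) = arcsin(934/1523) = 37.83°, cos θ_c = 0.7899.
Intercept time tᵢ = 2h cos θ_c / V₁ = 2·24.5·0.7899/934 = 0.04144 s.
t = x/V₂ + tᵢ = 98.9/1523 + 0.04144 = 0.10638 s.

106 ms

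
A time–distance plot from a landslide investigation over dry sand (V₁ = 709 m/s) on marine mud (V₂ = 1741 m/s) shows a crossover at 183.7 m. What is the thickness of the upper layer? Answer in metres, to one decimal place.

59.6 m

h = (x_cross/2)·√((V₂−V₁)/(V₂+V₁)).
(V₂−V₁)/(V₂+V₁) = (1741−709)/(1741+709) = 0.4212; √ = 0.6490.
h = (183.7/2)·0.6490 = 59.61 m.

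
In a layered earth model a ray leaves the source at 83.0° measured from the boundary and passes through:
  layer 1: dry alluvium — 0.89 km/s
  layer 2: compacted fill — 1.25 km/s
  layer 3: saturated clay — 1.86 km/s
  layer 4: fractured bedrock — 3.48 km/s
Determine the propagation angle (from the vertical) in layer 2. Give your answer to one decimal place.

From the normal: θ₁ = 90° − 83.0° = 7.0°.
Snell's law across each interface conserves sin θ / V, so sin θ_2 = V_2·sin θ₁/V₁.
sin θ_2 = 1.25 × sin 7.0° / 0.89 = 0.1712.
θ_2 = 9.86° from the vertical.

9.9°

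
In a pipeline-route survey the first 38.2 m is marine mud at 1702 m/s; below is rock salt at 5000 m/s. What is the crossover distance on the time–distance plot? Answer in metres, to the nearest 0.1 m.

x_cross = 2h·√((V₂+V₁)/(V₂−V₁)).
(V₂+V₁)/(V₂−V₁) = (5000+1702)/(5000−1702) = 2.0321; √ = 1.4255.
x_cross = 2·38.2·1.4255 = 108.91 m.

108.9 m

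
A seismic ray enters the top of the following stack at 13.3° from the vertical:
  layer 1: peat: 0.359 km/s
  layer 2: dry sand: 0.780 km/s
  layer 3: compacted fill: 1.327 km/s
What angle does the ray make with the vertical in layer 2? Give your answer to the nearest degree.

30°

Ray parameter p = sin 13.3° / 0.359 = 6.4081e-01 s/km.
sin θ_2 = p·V_2 = 6.4081e-01 × 0.780 = 0.4998.
θ_2 = arcsin 0.4998 = 29.99°.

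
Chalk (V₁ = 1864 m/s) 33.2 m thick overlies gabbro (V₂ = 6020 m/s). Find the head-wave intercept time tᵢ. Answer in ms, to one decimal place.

33.9 ms

tᵢ = 2h·√(V₂²−V₁²)/(V₁V₂).
√(V₂²−V₁²) = √(6020²−1864²) = 5724.2 m/s.
tᵢ = 2·33.2·5724.2/(1864·6020) = 0.03387 s.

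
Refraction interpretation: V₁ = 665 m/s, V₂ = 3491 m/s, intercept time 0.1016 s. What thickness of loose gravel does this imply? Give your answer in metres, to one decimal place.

34.4 m

h = tᵢ·V₁·V₂ / (2·√(V₂²−V₁²)).
√(V₂²−V₁²) = √(3491² − 665²) = 3427.1 m/s.
h = 0.1016 s × 665 × 3491 / (2 × 3427.1) = 34.41 m.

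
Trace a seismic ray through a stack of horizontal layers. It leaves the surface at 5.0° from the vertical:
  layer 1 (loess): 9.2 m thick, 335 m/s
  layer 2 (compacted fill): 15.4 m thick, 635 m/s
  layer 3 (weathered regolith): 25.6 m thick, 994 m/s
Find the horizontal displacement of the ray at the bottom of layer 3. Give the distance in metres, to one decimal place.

10.2 m

p = sin θ₁/V₁ = sin 5.0°/335 = 2.6017e-04 s/m is conserved through the stack.
Layer 1: θ = 5.00°; offset = 9.2·tan 5.00° = 0.805 m.
Layer 2: sin θ = p·635 = 0.1652 → θ = 9.51°; offset = 15.4·tan 9.51° = 2.580 m.
Layer 3: sin θ = p·994 = 0.2586 → θ = 14.99°; offset = 25.6·tan 14.99° = 6.853 m.
Total horizontal offset = 10.238 m.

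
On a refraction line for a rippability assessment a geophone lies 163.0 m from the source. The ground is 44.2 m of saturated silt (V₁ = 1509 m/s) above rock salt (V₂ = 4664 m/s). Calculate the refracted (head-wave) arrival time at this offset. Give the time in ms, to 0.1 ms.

90.4 ms

θ_c = arcsin(V₁/V₂) = arcsin(1509/4664) = 18.88°, cos θ_c = 0.9462.
Intercept time tᵢ = 2h cos θ_c / V₁ = 2·44.2·0.9462/1509 = 0.05543 s.
t = x/V₂ + tᵢ = 163.0/4664 + 0.05543 = 0.09038 s.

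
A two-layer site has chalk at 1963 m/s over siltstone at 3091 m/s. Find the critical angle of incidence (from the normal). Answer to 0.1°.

39.4°

At critical incidence the refracted ray runs along the interface (θ₂ = 90°), so sin θ_c = V₁/V₂.
θ_c = arcsin(1963/3091) = arcsin 0.6351 = 39.43°.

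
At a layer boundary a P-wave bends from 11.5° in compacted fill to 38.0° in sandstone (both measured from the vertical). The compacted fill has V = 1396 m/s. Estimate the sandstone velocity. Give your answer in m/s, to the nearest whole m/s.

sin 11.5° = 0.1994; sin 38.0° = 0.6157.
V₂ = V₁·(sin θ₂/sin θ₁) = 1396·(0.6157/0.1994) = 4310.94 m/s.

4311 m/s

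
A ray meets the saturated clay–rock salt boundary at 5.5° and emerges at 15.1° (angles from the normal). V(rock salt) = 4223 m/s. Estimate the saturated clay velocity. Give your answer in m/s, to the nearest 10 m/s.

Snell's law: sin 5.5°/V₁ = sin 15.1°/V₂.
V₁ = V₂·sin 5.5°/sin 15.1° = 4223 × 0.3679 = 1553.74 m/s.

1550 m/s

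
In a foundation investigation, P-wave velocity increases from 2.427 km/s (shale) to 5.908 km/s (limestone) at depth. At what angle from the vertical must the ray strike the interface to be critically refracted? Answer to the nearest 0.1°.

24.3°

At critical incidence the refracted ray runs along the interface (θ₂ = 90°), so sin θ_c = V₁/V₂.
θ_c = arcsin(2.427/5.908) = arcsin 0.4108 = 24.26°.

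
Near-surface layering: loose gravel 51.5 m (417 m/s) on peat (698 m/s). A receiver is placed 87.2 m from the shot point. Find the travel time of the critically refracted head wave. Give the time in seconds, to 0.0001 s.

0.3230 s

t = x/V₂ + 2h·√(V₂²−V₁²)/(V₁V₂).
√(V₂²−V₁²) = √(698²−417²) = 559.7 m/s; delay term = 2·51.5·559.7/(417·698) = 0.19808 s.
t = 87.2/698 + 0.19808 = 0.32301 s.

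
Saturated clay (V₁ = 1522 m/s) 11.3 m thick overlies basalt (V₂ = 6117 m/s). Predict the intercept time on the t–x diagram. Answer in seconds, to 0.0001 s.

0.0144 s

tᵢ = 2h·√(V₂²−V₁²)/(V₁V₂).
√(V₂²−V₁²) = √(6117²−1522²) = 5924.6 m/s.
tᵢ = 2·11.3·5924.6/(1522·6117) = 0.01438 s.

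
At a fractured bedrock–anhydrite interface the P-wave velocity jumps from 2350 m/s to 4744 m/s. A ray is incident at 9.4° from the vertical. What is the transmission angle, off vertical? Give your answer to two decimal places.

19.25°

sin θ₁/V₁ = sin θ₂/V₂ ⇒ sin θ₂ = 4744·sin 9.4°/2350 = 4744·0.1633/2350 = 0.3297.
θ₂ = arcsin 0.3297 = 19.25° from the normal.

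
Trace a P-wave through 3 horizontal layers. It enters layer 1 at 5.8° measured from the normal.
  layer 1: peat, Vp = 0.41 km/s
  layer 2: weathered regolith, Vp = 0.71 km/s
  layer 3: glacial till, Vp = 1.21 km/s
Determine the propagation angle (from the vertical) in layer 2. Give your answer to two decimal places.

Snell's law across each interface conserves sin θ / V, so sin θ_2 = V_2·sin θ₁/V₁.
sin θ_2 = 0.71 × sin 5.8° / 0.41 = 0.1750.
θ_2 = 10.08° from the vertical.

10.08°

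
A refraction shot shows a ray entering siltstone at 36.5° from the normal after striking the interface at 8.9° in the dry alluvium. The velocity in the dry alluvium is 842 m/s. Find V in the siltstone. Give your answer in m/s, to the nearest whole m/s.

3237 m/s

Snell's law: sin 8.9°/V₁ = sin 36.5°/V₂.
V₂ = V₁·sin 36.5°/sin 8.9° = 842 × 3.8448 = 3237.28 m/s.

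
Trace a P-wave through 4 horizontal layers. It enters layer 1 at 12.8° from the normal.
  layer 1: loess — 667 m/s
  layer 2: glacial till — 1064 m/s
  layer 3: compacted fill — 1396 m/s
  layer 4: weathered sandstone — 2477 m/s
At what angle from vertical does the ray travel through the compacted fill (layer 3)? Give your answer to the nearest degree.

Snell's law across each interface conserves sin θ / V, so sin θ_3 = V_3·sin θ₁/V₁.
sin θ_3 = 1396 × sin 12.8° / 667 = 0.4637.
θ_3 = 27.63° from the vertical.

28°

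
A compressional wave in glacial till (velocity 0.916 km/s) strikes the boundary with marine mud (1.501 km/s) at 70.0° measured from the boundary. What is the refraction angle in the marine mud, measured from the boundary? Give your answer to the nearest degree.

56°

Angle from the normal: 90° − 70.0° = 20.0°.
Snell's law: sin θ₂ = (V₂/V₁)·sin θ₁ = (1.501/0.916)·sin 20.0° = 0.5605.
θ₂ = arcsin 0.5605 = 34.09° from the normal.
From the interface: 90° − 34.09° = 55.91°.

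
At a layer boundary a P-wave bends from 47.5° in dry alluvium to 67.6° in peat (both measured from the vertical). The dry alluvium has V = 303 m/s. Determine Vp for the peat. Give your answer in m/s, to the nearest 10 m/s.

380 m/s

Snell's law: sin 47.5°/V₁ = sin 67.6°/V₂.
V₂ = V₁·sin 67.6°/sin 47.5° = 303 × 1.2540 = 379.96 m/s.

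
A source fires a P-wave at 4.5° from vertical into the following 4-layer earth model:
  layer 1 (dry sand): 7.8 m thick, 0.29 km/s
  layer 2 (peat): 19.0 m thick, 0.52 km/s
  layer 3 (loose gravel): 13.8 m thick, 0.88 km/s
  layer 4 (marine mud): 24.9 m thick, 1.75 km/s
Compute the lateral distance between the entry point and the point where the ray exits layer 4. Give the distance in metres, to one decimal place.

p = sin θ₁/V₁ = sin 4.5°/0.29 = 2.7055e-01 s/km is conserved through the stack.
Layer 1: θ = 4.50°; offset = 7.8·tan 4.50° = 0.614 m.
Layer 2: sin θ = p·0.52 = 0.1407 → θ = 8.09°; offset = 19.0·tan 8.09° = 2.700 m.
Layer 3: sin θ = p·0.88 = 0.2381 → θ = 13.77°; offset = 13.8·tan 13.77° = 3.383 m.
Layer 4: sin θ = p·1.75 = 0.4735 → θ = 28.26°; offset = 24.9·tan 28.26° = 13.384 m.
Summing the layer offsets gives 20.081 m.

20.1 m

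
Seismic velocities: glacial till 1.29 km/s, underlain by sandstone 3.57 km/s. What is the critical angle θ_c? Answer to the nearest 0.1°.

21.2°

At critical incidence the refracted ray runs along the interface (θ₂ = 90°), so sin θ_c = V₁/V₂.
θ_c = arcsin(1.29/3.57) = arcsin 0.3613 = 21.18°.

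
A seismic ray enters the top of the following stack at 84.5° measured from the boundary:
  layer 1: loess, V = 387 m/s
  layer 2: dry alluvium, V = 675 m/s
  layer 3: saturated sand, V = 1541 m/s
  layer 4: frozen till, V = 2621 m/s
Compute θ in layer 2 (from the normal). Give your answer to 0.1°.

From the normal: θ₁ = 90° − 84.5° = 5.5°.
Snell's law across each interface conserves sin θ / V, so sin θ_2 = V_2·sin θ₁/V₁.
sin θ_2 = 675 × sin 5.5° / 387 = 0.1672.
θ_2 = 9.62° from the vertical.

9.6°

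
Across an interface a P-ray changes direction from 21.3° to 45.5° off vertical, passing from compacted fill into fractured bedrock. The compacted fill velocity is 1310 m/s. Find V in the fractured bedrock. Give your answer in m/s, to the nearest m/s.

2572 m/s

Snell's law: sin 21.3°/V₁ = sin 45.5°/V₂.
V₂ = V₁·sin 45.5°/sin 21.3° = 1310 × 1.9635 = 2572.21 m/s.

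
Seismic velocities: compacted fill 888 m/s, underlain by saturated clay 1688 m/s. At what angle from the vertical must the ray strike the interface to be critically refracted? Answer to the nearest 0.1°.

Critical incidence: sin θ_c = V₁/V₂ = 888/1688 = 0.5261.
θ_c = arcsin 0.5261 = 31.74°.

31.7°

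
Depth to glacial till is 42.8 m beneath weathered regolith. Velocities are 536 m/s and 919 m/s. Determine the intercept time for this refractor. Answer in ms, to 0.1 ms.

129.7 ms

θ_c = arcsin(V₁/V₂) = arcsin(536/919) = 35.68°; cos θ_c = 0.8123.
tᵢ = 2h·cos θ_c / V₁ = 2·42.8·0.8123 / 536 = 0.12973 s.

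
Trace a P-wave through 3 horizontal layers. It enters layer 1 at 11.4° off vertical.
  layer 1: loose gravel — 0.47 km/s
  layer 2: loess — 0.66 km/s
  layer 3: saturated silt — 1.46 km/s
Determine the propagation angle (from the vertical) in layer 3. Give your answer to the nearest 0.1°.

37.9°

Snell's law across each interface conserves sin θ / V, so sin θ_3 = V_3·sin θ₁/V₁.
sin θ_3 = 1.46 × sin 11.4° / 0.47 = 0.6140.
θ_3 = arcsin 0.6140 = 37.88°.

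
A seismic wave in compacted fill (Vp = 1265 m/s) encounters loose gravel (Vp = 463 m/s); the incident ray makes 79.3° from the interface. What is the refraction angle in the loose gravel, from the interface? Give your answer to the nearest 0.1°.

Convert to the normal: θ₁ = 90° − 79.3° = 10.7°.
sin θ₁/V₁ = sin θ₂/V₂ ⇒ sin θ₂ = 463·sin 10.7°/1265 = 463·0.1857/1265 = 0.0680.
θ₂ = sin⁻¹(0.0680) = 3.90° (from vertical).
From the interface: 90° − 3.90° = 86.10°.

86.1°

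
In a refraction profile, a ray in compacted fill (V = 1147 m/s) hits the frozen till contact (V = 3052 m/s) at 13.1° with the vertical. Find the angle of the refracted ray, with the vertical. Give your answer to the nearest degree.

sin θ₁/V₁ = sin θ₂/V₂ ⇒ sin θ₂ = 3052·sin 13.1°/1147 = 3052·0.2267/1147 = 0.6031.
θ₂ = sin⁻¹(0.6031) = 37.09° (from vertical).

37°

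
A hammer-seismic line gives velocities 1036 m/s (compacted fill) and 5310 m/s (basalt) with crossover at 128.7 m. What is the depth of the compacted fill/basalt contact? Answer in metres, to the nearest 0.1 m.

52.8 m

x_cross = 2h·√((V₂+V₁)/(V₂−V₁)) → h = x_cross / (2·√((V₂+V₁)/(V₂−V₁))).
√((V₂+V₁)/(V₂−V₁)) = √((5310+1036)/(5310−1036)) = 1.2185.
h = 128.7 / (2·1.2185) = 52.81 m.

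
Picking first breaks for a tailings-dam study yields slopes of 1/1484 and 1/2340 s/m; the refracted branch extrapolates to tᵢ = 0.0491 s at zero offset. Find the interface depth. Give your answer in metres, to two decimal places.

h = tᵢ·V₁·V₂ / (2·√(V₂²−V₁²)).
√(V₂²−V₁²) = √(2340² − 1484²) = 1809.2 m/s.
h = 0.0491 s × 1484 × 2340 / (2 × 1809.2) = 47.12 m.

47.12 m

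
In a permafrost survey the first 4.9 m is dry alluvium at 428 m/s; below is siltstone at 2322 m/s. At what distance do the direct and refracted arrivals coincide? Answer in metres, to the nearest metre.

x_cross = 2h·√((V₂+V₁)/(V₂−V₁)).
(V₂+V₁)/(V₂−V₁) = (2322+428)/(2322−428) = 1.4520; √ = 1.2050.
x_cross = 2·4.9·1.2050 = 11.81 m.

12 m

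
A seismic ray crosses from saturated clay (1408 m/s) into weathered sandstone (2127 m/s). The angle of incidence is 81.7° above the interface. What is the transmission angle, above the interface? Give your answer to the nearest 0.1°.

Angle from the normal: 90° − 81.7° = 8.3°.
Snell's law: sin θ₂ = (V₂/V₁)·sin θ₁ = (2127/1408)·sin 8.3° = 0.2181.
θ₂ = sin⁻¹(0.2181) = 12.60° (from vertical).
From the interface: 90° − 12.60° = 77.40°.

77.4°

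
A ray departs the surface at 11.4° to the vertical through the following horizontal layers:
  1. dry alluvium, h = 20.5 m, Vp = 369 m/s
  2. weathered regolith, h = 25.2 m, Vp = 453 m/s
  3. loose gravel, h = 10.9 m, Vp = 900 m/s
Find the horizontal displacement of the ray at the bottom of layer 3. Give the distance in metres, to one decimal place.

p = sin θ₁/V₁ = sin 11.4°/369 = 5.3566e-04 s/m is conserved through the stack.
Layer 1: θ = 11.40°; offset = 20.5·tan 11.40° = 4.134 m.
Layer 2: sin θ = p·453 = 0.2427 → θ = 14.04°; offset = 25.2·tan 14.04° = 6.303 m.
Layer 3: sin θ = p·900 = 0.4821 → θ = 28.82°; offset = 10.9·tan 28.82° = 5.998 m.
Σ offsets = 16.435 m.

16.4 m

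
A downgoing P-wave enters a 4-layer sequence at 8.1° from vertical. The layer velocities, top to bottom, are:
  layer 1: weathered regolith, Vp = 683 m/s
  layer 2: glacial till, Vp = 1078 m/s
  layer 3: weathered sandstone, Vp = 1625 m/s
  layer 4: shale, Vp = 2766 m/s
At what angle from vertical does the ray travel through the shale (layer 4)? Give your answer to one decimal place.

34.8°

Ray parameter p = sin 8.1° / 683 = 2.0630e-04 s/m.
sin θ_4 = p·V_4 = 2.0630e-04 × 2766 = 0.5706.
θ_4 = arcsin 0.5706 = 34.79°.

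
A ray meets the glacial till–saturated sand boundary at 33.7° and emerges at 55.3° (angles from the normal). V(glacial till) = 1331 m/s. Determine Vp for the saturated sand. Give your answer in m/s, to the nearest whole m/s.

sin 33.7° = 0.5548; sin 55.3° = 0.8221.
V₂ = V₁·(sin θ₂/sin θ₁) = 1331·(0.8221/0.5548) = 1972.22 m/s.

1972 m/s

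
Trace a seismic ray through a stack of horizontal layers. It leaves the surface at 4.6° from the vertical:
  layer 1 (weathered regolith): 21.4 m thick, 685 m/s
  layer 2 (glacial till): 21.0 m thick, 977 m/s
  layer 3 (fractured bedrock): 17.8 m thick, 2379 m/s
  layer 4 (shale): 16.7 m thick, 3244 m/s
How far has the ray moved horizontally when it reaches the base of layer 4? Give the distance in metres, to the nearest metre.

Ray parameter p = sin 4.6° / 685 m/s = 1.1708e-04 s/m.
Layer 1: θ = 4.60°; offset = 21.4·tan 4.60° = 1.722 m.
Layer 2: sin θ = p·977 = 0.1144 → θ = 6.57°; offset = 21.0·tan 6.57° = 2.418 m.
Layer 3: sin θ = p·2379 = 0.2785 → θ = 16.17°; offset = 17.8·tan 16.17° = 5.162 m.
Layer 4: sin θ = p·3244 = 0.3798 → θ = 22.32°; offset = 16.7·tan 22.32° = 6.856 m.
Summing the layer offsets gives 16.158 m.

16 m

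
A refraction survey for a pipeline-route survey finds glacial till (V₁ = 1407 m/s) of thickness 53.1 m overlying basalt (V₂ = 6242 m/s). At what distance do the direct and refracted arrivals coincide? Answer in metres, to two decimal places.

133.58 m

θ_c = arcsin(1407/6242) = 13.03°, so cos θ_c = 0.9743 and tᵢ = 2h cos θ_c/V₁ = 0.0735 s.
At crossover x/V₁ = x/V₂ + tᵢ ⇒ x = tᵢ/(1/V₁ − 1/V₂) = 0.07354/(7.1073e-04 − 1.6021e-04) = 133.58 m.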